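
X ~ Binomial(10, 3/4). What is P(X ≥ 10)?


P(X ≥ 10) = Σ P(X=i) for i=10..10
P(X=10) = 59049/1048576
Sum = 59049/1048576

P(X ≥ 10) = 59049/1048576 ≈ 5.63%


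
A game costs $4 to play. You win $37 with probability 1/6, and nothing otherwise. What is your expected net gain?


E[gain] = (37-4)×1/6 + (-4)×5/6
= 11/2 - 10/3 = 13/6

Expected net gain = $13/6 ≈ $2.17


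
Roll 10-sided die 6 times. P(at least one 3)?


P(no 3)^6 = (9/10)^6 = 531441/1000000
P(≥1) = 1 - 531441/1000000 = 468559/1000000

P = 468559/1000000 ≈ 46.86%


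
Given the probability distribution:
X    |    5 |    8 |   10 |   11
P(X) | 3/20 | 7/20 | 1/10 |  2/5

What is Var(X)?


E[X] = 179/20
E[X²] = 1691/20
Var(X) = E[X²] - (E[X])² = 1691/20 - 32041/400 = 1779/400

Var(X) = 1779/400 ≈ 4.4475


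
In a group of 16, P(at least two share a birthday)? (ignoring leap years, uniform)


P(all different) = Π(365-i)/365 for i=0..15
= 0.716396
P(match) = 1 - 0.716396 = 0.283604

P ≈ 0.2836 ≈ 28.36%


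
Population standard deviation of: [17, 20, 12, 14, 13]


Mean = 76/5
  (17-76/5)²=81/25
  (20-76/5)²=576/25
  (12-76/5)²=256/25
  (14-76/5)²=36/25
  (13-76/5)²=121/25
Σ(x-μ)² = 214/5
σ² = (214/5)/5 = 214/25

σ = √(214/25) ≈ 2.9257


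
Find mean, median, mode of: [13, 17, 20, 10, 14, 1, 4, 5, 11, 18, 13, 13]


Sorted: [1, 4, 5, 10, 11, 13, 13, 13, 14, 17, 18, 20]
Mean = 139/12
Median = 13
Freq: {13: 3, 17: 1, 20: 1, 10: 1, 14: 1, 1: 1, 4: 1, 5: 1, 11: 1, 18: 1}
Mode: [13]

Mean=139/12, Median=13, Mode=13


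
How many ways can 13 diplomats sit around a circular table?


Circular arrangements of 13 distinct objects: fix one position to break rotational symmetry.
(n-1)! = 12! = 479001600

479001600


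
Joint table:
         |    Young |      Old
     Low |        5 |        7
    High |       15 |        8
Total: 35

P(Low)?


P(Low) = (5+7)/35 = 12/35

P(Low) = 12/35 ≈ 34.29%


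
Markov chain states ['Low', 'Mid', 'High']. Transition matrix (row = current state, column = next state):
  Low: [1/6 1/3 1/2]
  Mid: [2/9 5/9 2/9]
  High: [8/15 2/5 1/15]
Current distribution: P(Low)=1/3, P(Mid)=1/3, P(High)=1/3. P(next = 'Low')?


P(next=Low) = Σᵢ P(now=i)×P(i→Low)
= 1/3×1/6 + 1/3×2/9 + 1/3×8/15
= 1/18 + 2/27 + 8/45 = 83/270

P = 83/270 ≈ 0.3074


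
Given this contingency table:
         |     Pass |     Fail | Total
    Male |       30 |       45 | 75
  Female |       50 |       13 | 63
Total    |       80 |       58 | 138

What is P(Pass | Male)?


P(Pass | Male) = 30/(30+45) = 30/75 = 2/5

P(Pass|Male) = 2/5 ≈ 40.00%


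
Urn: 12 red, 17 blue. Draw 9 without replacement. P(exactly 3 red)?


Hypergeometric: C(12,3)×C(17,6)/C(29,9)
= 220×12376/10015005 = 544/2001

P(X=3) = 544/2001 ≈ 27.19%


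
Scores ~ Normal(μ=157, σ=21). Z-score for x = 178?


z = (x - μ)/σ = (178 - 157)/21 = 1.0

z = 1.0


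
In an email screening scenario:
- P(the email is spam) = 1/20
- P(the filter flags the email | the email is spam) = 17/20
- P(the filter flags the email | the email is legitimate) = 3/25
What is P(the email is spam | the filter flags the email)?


Using Bayes' theorem:
P(A|B) = P(B|A)·P(A) / P(B)

P(the filter flags the email) = 17/20 × 1/20 + 3/25 × 19/20
= 17/400 + 57/500 = 313/2000

P(the email is spam|the filter flags the email) = (17/400) / (313/2000) = 85/313

P(the email is spam|the filter flags the email) = 85/313 ≈ 27.16%


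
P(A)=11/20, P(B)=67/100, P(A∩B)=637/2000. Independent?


P(A)×P(B) = 737/2000
P(A∩B) = 637/2000
Not equal → NOT independent

No, not independent


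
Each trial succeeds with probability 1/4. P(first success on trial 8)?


Geometric: P(X=8) = (1-p)^(k-1)×p = (3/4)^7×1/4 = 2187/65536

P(X=8) = 2187/65536 ≈ 3.34%


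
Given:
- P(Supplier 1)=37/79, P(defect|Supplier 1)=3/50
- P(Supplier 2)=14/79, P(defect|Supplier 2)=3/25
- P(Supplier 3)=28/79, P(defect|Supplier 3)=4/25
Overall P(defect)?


P(B) = Σ P(B|Aᵢ)×P(Aᵢ)
  3/50×37/79 = 111/3950
  3/25×14/79 = 42/1975
  4/25×28/79 = 112/1975
Sum = 419/3950

P(defect) = 419/3950 ≈ 10.61%


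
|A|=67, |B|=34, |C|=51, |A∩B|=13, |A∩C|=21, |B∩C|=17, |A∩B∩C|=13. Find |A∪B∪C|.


|A∪B∪C| = 67+34+51-13-21-17+13 = 114

|A∪B∪C| = 114


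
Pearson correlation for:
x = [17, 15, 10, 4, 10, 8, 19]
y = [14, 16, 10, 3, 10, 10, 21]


n=7, Σx=83, Σy=84, Σxy=1169, Σx²=1155, Σy²=1202
r = (7×1169 - 83×84)/√((7×1155 - 83²)(7×1202 - 84²))
= 1211/√(1196×1358) = 1211/√1624168 ≈ 1211/1274.4285 ≈ 0.9502

r ≈ 0.9502


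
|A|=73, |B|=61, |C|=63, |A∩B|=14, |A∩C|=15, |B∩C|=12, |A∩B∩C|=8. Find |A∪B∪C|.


|A∪B∪C| = 73+61+63-14-15-12+8 = 164

|A∪B∪C| = 164


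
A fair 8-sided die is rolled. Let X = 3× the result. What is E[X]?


E[die] = (1+8)/2 = 9/2
E[X] = 3 × 9/2 = 27/2

E[X] = 27/2


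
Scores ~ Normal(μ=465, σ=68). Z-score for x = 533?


z = (x - μ)/σ = (533 - 465)/68 = 1.0

z = 1.0


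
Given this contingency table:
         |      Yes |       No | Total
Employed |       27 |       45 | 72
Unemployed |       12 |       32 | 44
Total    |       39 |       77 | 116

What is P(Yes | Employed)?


P(Yes | Employed) = 27/(27+45) = 27/72 = 3/8

P(Yes|Employed) = 3/8 ≈ 37.50%


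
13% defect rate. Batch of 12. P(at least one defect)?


P(all good) = (87/100)^12 = 188031682201497672618081/1000000000000000000000000
P(≥1 defect) = 811968317798502327381919/1000000000000000000000000

P = 811968317798502327381919/1000000000000000000000000 ≈ 81.20%


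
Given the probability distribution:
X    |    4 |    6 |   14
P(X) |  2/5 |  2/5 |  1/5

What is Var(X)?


E[X] = 34/5
E[X²] = 60
Var(X) = E[X²] - (E[X])² = 60 - 1156/25 = 344/25

Var(X) = 344/25 ≈ 13.7600


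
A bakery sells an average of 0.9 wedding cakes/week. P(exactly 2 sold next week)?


Poisson(λ=0.9): P(X=2) = e^(-λ)×λ^k/k!
= e^(-0.9) × 0.9^2 / 2!
≈ 0.4065696597 × 0.81 / 2 ≈ 0.164661

P(X=2) ≈ 0.164661 ≈ 16.47%


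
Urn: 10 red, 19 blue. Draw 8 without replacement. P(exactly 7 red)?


Hypergeometric: C(10,7)×C(19,1)/C(29,8)
= 120×19/4292145 = 152/286143

P(X=7) = 152/286143 ≈ 0.05%


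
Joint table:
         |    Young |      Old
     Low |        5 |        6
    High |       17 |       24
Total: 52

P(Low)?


P(Low) = (5+6)/52 = 11/52

P(Low) = 11/52 ≈ 21.15%


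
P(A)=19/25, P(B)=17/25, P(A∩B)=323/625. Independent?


P(A)×P(B) = 323/625
P(A∩B) = 323/625
Equal ✓ → Independent

Yes, independent


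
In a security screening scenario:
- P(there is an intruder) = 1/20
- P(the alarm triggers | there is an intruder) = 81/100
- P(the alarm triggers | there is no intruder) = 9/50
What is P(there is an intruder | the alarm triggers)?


Using Bayes' theorem:
P(A|B) = P(B|A)·P(A) / P(B)

P(the alarm triggers) = 81/100 × 1/20 + 9/50 × 19/20
= 81/2000 + 171/1000 = 423/2000

P(there is an intruder|the alarm triggers) = (81/2000) / (423/2000) = 9/47

P(there is an intruder|the alarm triggers) = 9/47 ≈ 19.15%


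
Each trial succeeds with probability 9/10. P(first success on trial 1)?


Geometric: P(X=1) = (1-p)^(k-1)×p = (1/10)^0×9/10 = 9/10

P(X=1) = 9/10 ≈ 90.00%


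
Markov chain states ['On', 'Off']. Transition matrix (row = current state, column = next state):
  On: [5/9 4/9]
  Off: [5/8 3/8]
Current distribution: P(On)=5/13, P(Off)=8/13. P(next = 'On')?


P(next=On) = Σᵢ P(now=i)×P(i→On)
= 5/13×5/9 + 8/13×5/8
= 25/117 + 5/13 = 70/117

P = 70/117 ≈ 0.5983


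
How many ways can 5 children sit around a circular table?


Circular arrangements of 5 distinct objects: fix one position to break rotational symmetry.
(n-1)! = 4! = 24

24


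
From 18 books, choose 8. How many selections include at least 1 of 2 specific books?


Complement: C(18,8) - C(16,8) = 43758 - 12870 = 30888

30888


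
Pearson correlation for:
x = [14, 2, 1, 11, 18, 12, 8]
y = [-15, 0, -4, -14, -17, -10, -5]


n=7, Σx=66, Σy=-65, Σxy=-834, Σx²=854, Σy²=851
r = (7×(-834) - 66×(-65))/√((7×854 - 66²)(7×851 - (-65)²))
= -1548/√(1622×1732) = -1548/√2809304 ≈ -1548/1676.0978 ≈ -0.9236

r ≈ -0.9236


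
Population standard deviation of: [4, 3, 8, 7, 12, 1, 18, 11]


Mean = 64/8 = 8
  (4-8)²=16
  (3-8)²=25
  (8-8)²=0
  (7-8)²=1
  (12-8)²=16
  (1-8)²=49
  (18-8)²=100
  (11-8)²=9
Σ(x-μ)² = 216
σ² = 216/8 = 27

σ = √(27) ≈ 5.1962


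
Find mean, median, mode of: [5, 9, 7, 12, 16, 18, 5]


Sorted: [5, 5, 7, 9, 12, 16, 18]
Mean = 72/7
Median = 9
Freq: {5: 2, 9: 1, 7: 1, 12: 1, 16: 1, 18: 1}
Mode: [5]

Mean=72/7, Median=9, Mode=5


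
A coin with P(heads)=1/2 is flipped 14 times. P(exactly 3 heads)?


Binomial: P(X=3) = C(14,3)×p^3×(1-p)^11
= 364 × 1/8 × 1/2048 = 91/4096

P(X=3) = 91/4096 ≈ 2.22%


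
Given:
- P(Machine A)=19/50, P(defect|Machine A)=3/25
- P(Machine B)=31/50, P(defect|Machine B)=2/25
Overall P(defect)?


P(B) = Σ P(B|Aᵢ)×P(Aᵢ)
  3/25×19/50 = 57/1250
  2/25×31/50 = 31/625
Sum = 119/1250

P(defect) = 119/1250 ≈ 9.52%


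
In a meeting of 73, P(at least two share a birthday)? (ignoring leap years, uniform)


P(all different) = Π(365-i)/365 for i=0..72
= 0.000439
P(match) = 1 - 0.000439 = 0.999561

P ≈ 0.9996 ≈ 99.96%


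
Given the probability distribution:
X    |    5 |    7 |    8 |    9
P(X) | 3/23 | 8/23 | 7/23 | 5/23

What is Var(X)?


E[X] = 172/23
E[X²] = 1320/23
Var(X) = E[X²] - (E[X])² = 1320/23 - 29584/529 = 776/529

Var(X) = 776/529 ≈ 1.4669


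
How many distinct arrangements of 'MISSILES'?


Letters: 8, freq: {'M': 1, 'I': 2, 'S': 3, 'L': 1, 'E': 1}
8!/(1!×2!×3!×1!×1!) = 40320/12 = 3360

3360


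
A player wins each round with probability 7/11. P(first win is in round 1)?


Geometric: P(X=1) = (1-p)^(k-1)×p = (4/11)^0×7/11 = 7/11

P(X=1) = 7/11 ≈ 63.64%


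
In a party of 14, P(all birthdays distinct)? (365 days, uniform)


P(all different) = Π(365-i)/365 for i=0..13
= (365/365)×(364/365)×...×(352/365)
= 0.776897

P ≈ 0.7769 ≈ 77.69%


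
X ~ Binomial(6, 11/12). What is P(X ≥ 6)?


P(X ≥ 6) = Σ P(X=i) for i=6..6
P(X=6) = 1771561/2985984
Sum = 1771561/2985984

P(X ≥ 6) = 1771561/2985984 ≈ 59.33%


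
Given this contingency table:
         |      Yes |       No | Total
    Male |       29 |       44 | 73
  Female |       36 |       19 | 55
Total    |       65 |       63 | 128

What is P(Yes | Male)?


P(Yes | Male) = 29/(29+44) = 29/73

P(Yes|Male) = 29/73 ≈ 39.73%


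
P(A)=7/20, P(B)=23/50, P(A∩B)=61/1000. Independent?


P(A)×P(B) = 161/1000
P(A∩B) = 61/1000
Not equal → NOT independent

No, not independent


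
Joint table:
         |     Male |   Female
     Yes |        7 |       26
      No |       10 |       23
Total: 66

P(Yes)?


P(Yes) = (7+26)/66 = 33/66 = 1/2

P(Yes) = 1/2 ≈ 50.00%


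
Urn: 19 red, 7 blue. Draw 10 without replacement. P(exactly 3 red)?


Hypergeometric: C(19,3)×C(7,7)/C(26,10)
= 969×1/5311735 = 3/16445

P(X=3) = 3/16445 ≈ 0.02%


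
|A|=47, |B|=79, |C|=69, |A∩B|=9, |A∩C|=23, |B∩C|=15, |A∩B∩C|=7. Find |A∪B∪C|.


|A∪B∪C| = 47+79+69-9-23-15+7 = 155

|A∪B∪C| = 155


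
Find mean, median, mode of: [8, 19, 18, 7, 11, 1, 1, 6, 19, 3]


Sorted: [1, 1, 3, 6, 7, 8, 11, 18, 19, 19]
Mean = 93/10
Median = 15/2
Freq: {8: 1, 19: 2, 18: 1, 7: 1, 11: 1, 1: 2, 6: 1, 3: 1}
Mode: [1, 19]

Mean=93/10, Median=15/2, Mode=[1, 19]


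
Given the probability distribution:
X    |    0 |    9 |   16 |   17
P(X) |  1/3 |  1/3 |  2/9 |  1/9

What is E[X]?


E[X] = Σ x·P(X=x)
= (0)×(1/3) + (9)×(1/3) + (16)×(2/9) + (17)×(1/9)
= 76/9

E[X] = 76/9


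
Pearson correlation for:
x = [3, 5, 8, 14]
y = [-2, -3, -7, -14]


n=4, Σx=30, Σy=-26, Σxy=-273, Σx²=294, Σy²=258
r = (4×(-273) - 30×(-26))/√((4×294 - 30²)(4×258 - (-26)²))
= -312/√(276×356) = -312/√98256 ≈ -312/313.4581 ≈ -0.9953

r ≈ -0.9953


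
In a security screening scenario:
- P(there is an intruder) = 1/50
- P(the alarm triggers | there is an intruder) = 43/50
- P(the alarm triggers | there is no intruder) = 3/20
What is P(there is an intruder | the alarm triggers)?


Using Bayes' theorem:
P(A|B) = P(B|A)·P(A) / P(B)

P(the alarm triggers) = 43/50 × 1/50 + 3/20 × 49/50
= 43/2500 + 147/1000 = 821/5000

P(there is an intruder|the alarm triggers) = (43/2500) / (821/5000) = 86/821

P(there is an intruder|the alarm triggers) = 86/821 ≈ 10.48%


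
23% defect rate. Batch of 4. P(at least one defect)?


P(all good) = (77/100)^4 = 35153041/100000000
P(≥1 defect) = 64846959/100000000

P = 64846959/100000000 ≈ 64.85%


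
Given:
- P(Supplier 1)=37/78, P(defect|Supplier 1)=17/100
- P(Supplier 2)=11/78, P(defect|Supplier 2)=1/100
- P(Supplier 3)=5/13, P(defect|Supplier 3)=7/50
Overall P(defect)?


P(B) = Σ P(B|Aᵢ)×P(Aᵢ)
  17/100×37/78 = 629/7800
  1/100×11/78 = 11/7800
  7/50×5/13 = 7/130
Sum = 53/390

P(defect) = 53/390 ≈ 13.59%


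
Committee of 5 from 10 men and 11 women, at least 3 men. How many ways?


Count by #men:
  3M,2W: C(10,3)×C(11,2)=6600
  4M,1W: C(10,4)×C(11,1)=2310
  5M,0W: C(10,5)×C(11,0)=252
Total = 9162

9162


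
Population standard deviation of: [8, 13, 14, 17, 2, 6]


Mean = 60/6 = 10
  (8-10)²=4
  (13-10)²=9
  (14-10)²=16
  (17-10)²=49
  (2-10)²=64
  (6-10)²=16
Σ(x-μ)² = 158
σ² = 158/6 = 79/3

σ = √(79/3) ≈ 5.1316


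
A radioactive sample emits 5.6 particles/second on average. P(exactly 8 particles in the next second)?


Poisson(λ=5.6): P(X=8) = e^(-λ)×λ^k/k!
= e^(-5.6) × 5.6^8 / 8!
≈ 0.003697863716 × 967173.11574 / 40320 ≈ 0.088702

P(X=8) ≈ 0.088702 ≈ 8.87%


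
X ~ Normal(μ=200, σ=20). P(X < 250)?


z = (250-200)/20 = 2.5
P(Z < 2.5) = 0.9938

P(X < 250) ≈ 0.9938


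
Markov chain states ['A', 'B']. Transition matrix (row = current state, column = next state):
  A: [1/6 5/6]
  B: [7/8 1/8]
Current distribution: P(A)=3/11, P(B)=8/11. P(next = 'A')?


P(next=A) = Σᵢ P(now=i)×P(i→A)
= 3/11×1/6 + 8/11×7/8
= 1/22 + 7/11 = 15/22

P = 15/22 ≈ 0.6818


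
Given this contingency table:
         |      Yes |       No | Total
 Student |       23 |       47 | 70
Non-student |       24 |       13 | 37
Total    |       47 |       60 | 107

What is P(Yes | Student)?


P(Yes | Student) = 23/(23+47) = 23/70

P(Yes|Student) = 23/70 ≈ 32.86%


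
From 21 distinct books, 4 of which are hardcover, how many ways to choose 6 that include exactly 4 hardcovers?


Choose 4 of the 4 hardcovers and 2 of the other 17 books:
C(4,4)×C(17,2) = 1×136 = 136

136


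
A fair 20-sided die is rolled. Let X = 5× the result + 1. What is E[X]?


E[die] = (1+20)/2 = 21/2
E[X] = 5×21/2 + 1 = 107/2

E[X] = 107/2


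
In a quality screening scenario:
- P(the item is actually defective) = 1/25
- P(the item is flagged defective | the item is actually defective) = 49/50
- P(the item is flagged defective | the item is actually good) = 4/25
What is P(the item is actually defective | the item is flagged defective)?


Using Bayes' theorem:
P(A|B) = P(B|A)·P(A) / P(B)

P(the item is flagged defective) = 49/50 × 1/25 + 4/25 × 24/25
= 49/1250 + 96/625 = 241/1250

P(the item is actually defective|the item is flagged defective) = (49/1250) / (241/1250) = 49/241

P(the item is actually defective|the item is flagged defective) = 49/241 ≈ 20.33%


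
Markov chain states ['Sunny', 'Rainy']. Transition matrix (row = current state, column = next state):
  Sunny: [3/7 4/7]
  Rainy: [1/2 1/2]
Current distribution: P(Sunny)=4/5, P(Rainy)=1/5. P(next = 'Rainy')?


P(next=Rainy) = Σᵢ P(now=i)×P(i→Rainy)
= 4/5×4/7 + 1/5×1/2
= 16/35 + 1/10 = 39/70

P = 39/70 ≈ 0.5571


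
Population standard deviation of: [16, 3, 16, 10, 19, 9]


Mean = 73/6
  (16-73/6)²=529/36
  (3-73/6)²=3025/36
  (16-73/6)²=529/36
  (10-73/6)²=169/36
  (19-73/6)²=1681/36
  (9-73/6)²=361/36
Σ(x-μ)² = 1049/6
σ² = (1049/6)/6 = 1049/36

σ = √(1049/36) ≈ 5.3980


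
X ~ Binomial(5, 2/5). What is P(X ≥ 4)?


P(X ≥ 4) = Σ P(X=i) for i=4..5
P(X=4) = 48/625
P(X=5) = 32/3125
Sum = 272/3125

P(X ≥ 4) = 272/3125 ≈ 8.70%


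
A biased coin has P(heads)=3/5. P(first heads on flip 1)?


Geometric: P(X=1) = (1-p)^(k-1)×p = (2/5)^0×3/5 = 3/5

P(X=1) = 3/5 ≈ 60.00%


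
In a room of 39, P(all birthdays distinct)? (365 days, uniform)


P(all different) = Π(365-i)/365 for i=0..38
= (365/365)×(364/365)×...×(327/365)
= 0.121780

P ≈ 0.1218 ≈ 12.18%


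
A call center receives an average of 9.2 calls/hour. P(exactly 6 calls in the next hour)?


Poisson(λ=9.2): P(X=6) = e^(-λ)×λ^k/k!
= e^(-9.2) × 9.2^6 / 6!
≈ 0.0001010394018 × 606355.001344 / 720 ≈ 0.085091

P(X=6) ≈ 0.085091 ≈ 8.51%


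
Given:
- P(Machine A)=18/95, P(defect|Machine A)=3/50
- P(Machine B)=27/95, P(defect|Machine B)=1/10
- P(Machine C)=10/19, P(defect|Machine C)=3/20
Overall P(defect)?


P(B) = Σ P(B|Aᵢ)×P(Aᵢ)
  3/50×18/95 = 27/2375
  1/10×27/95 = 27/950
  3/20×10/19 = 3/38
Sum = 282/2375

P(defect) = 282/2375 ≈ 11.87%


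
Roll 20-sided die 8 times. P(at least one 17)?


P(no 17)^8 = (19/20)^8 = 16983563041/25600000000
P(≥1) = 1 - 16983563041/25600000000 = 8616436959/25600000000

P = 8616436959/25600000000 ≈ 33.66%


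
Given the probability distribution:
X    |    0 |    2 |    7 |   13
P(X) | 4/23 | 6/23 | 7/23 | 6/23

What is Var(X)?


E[X] = 139/23
E[X²] = 1381/23
Var(X) = E[X²] - (E[X])² = 1381/23 - 19321/529 = 12442/529

Var(X) = 12442/529 ≈ 23.5198


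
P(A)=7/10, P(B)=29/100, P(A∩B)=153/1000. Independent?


P(A)×P(B) = 203/1000
P(A∩B) = 153/1000
Not equal → NOT independent

No, not independent


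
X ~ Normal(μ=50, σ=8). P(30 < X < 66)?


z₁=(30-50)/8=-2.5, z₂=(66-50)/8=2.0
P = Φ(2.0) - Φ(-2.5) = 0.977250 - 0.006210 = 0.971040 ≈ 0.9710

P(30 < X < 66) ≈ 0.9710


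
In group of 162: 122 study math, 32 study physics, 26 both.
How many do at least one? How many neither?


|A∪B| = 122+32-26 = 128
Neither = 162-128 = 34

At least one: 128; Neither: 34


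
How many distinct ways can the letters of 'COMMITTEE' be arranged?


Letters: 9, freq: {'C': 1, 'O': 1, 'M': 2, 'I': 1, 'T': 2, 'E': 2}
9!/(1!×1!×2!×1!×2!×2!) = 362880/8 = 45360

45360


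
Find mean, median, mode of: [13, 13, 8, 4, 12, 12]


Sorted: [4, 8, 12, 12, 13, 13]
Mean = 62/6 = 31/3
Median = 12
Freq: {13: 2, 8: 1, 4: 1, 12: 2}
Mode: [12, 13]

Mean=31/3, Median=12, Mode=[12, 13]


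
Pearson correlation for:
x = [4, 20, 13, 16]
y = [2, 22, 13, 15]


n=4, Σx=53, Σy=52, Σxy=857, Σx²=841, Σy²=882
r = (4×857 - 53×52)/√((4×841 - 53²)(4×882 - 52²))
= 672/√(555×824) = 672/√457320 ≈ 672/676.2544 ≈ 0.9937

r ≈ 0.9937


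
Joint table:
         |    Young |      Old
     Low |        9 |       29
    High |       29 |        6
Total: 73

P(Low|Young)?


P(Low|Young) = 9/(9+29) = 9/38

P = 9/38 ≈ 23.68%


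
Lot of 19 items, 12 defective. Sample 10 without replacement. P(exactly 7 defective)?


Hypergeometric: C(12,7)×C(7,3)/C(19,10)
= 792×35/92378 = 1260/4199

P(X=7) = 1260/4199 ≈ 30.01%


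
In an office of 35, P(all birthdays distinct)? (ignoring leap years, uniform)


P(all different) = Π(365-i)/365 for i=0..34
= (365/365)×(364/365)×...×(331/365)
= 0.185617

P ≈ 0.1856 ≈ 18.56%


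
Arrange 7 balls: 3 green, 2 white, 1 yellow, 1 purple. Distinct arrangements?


7!/(3!×2!×1!×1!) = 420

420


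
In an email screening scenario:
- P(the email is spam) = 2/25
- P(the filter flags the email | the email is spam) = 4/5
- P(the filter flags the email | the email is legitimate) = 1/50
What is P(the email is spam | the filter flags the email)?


Using Bayes' theorem:
P(A|B) = P(B|A)·P(A) / P(B)

P(the filter flags the email) = 4/5 × 2/25 + 1/50 × 23/25
= 8/125 + 23/1250 = 103/1250

P(the email is spam|the filter flags the email) = (8/125) / (103/1250) = 80/103

P(the email is spam|the filter flags the email) = 80/103 ≈ 77.67%


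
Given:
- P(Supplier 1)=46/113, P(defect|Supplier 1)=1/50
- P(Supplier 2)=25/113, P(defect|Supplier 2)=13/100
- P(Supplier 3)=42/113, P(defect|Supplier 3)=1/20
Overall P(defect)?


P(B) = Σ P(B|Aᵢ)×P(Aᵢ)
  1/50×46/113 = 23/2825
  13/100×25/113 = 13/452
  1/20×42/113 = 21/1130
Sum = 627/11300

P(defect) = 627/11300 ≈ 5.55%


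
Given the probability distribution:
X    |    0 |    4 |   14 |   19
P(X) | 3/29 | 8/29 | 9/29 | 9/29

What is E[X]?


E[X] = Σ x·P(X=x)
= (0)×(3/29) + (4)×(8/29) + (14)×(9/29) + (19)×(9/29)
= 329/29

E[X] = 329/29


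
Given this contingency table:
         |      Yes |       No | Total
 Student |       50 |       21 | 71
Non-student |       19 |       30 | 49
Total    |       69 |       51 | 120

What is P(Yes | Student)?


P(Yes | Student) = 50/(50+21) = 50/71

P(Yes|Student) = 50/71 ≈ 70.42%


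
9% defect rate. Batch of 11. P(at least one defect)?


P(all good) = (91/100)^11 = 3543686674874777831491/10000000000000000000000
P(≥1 defect) = 6456313325125222168509/10000000000000000000000

P = 6456313325125222168509/10000000000000000000000 ≈ 64.56%


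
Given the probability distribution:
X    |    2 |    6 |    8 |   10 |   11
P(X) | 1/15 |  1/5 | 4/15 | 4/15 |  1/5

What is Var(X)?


E[X] = 25/3
E[X²] = 377/5
Var(X) = E[X²] - (E[X])² = 377/5 - 625/9 = 268/45

Var(X) = 268/45 ≈ 5.9556


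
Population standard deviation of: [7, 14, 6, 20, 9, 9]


Mean = 65/6
  (7-65/6)²=529/36
  (14-65/6)²=361/36
  (6-65/6)²=841/36
  (20-65/6)²=3025/36
  (9-65/6)²=121/36
  (9-65/6)²=121/36
Σ(x-μ)² = 833/6
σ² = (833/6)/6 = 833/36

σ = √(833/36) ≈ 4.8103


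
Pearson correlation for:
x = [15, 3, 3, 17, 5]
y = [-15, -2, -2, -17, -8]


n=5, Σx=43, Σy=-44, Σxy=-566, Σx²=557, Σy²=586
r = (5×(-566) - 43×(-44))/√((5×557 - 43²)(5×586 - (-44)²))
= -938/√(936×994) = -938/√930384 ≈ -938/964.5642 ≈ -0.9725

r ≈ -0.9725


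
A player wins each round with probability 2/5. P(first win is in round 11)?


Geometric: P(X=11) = (1-p)^(k-1)×p = (3/5)^10×2/5 = 118098/48828125

P(X=11) = 118098/48828125 ≈ 0.24%


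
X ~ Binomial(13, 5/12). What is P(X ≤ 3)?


P(X ≤ 3) = Σ P(X=i) for i=0..3
P(X=0) = 96889010407/106993205379072
P(X=1) = 899683668065/106993205379072
P(X=2) = 642631191475/17832200896512
P(X=3) = 5049245075875/53496602689536
Sum = 233607030923/1671768834048

P(X ≤ 3) = 233607030923/1671768834048 ≈ 13.97%


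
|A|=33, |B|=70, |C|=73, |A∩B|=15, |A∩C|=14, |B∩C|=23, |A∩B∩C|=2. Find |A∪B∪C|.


|A∪B∪C| = 33+70+73-15-14-23+2 = 126

|A∪B∪C| = 126


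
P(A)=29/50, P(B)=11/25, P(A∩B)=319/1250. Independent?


P(A)×P(B) = 319/1250
P(A∩B) = 319/1250
Equal ✓ → Independent

Yes, independent


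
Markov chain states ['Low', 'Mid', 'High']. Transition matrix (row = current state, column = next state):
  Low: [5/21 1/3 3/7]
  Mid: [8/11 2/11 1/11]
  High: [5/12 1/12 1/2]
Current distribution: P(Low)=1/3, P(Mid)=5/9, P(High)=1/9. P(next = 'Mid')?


P(next=Mid) = Σᵢ P(now=i)×P(i→Mid)
= 1/3×1/3 + 5/9×2/11 + 1/9×1/12
= 1/9 + 10/99 + 1/108 = 263/1188

P = 263/1188 ≈ 0.2214


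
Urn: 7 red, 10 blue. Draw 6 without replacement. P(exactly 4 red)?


Hypergeometric: C(7,4)×C(10,2)/C(17,6)
= 35×45/12376 = 225/1768

P(X=4) = 225/1768 ≈ 12.73%


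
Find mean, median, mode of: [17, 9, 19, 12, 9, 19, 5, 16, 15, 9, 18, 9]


Sorted: [5, 9, 9, 9, 9, 12, 15, 16, 17, 18, 19, 19]
Mean = 157/12
Median = 27/2
Freq: {17: 1, 9: 4, 19: 2, 12: 1, 5: 1, 16: 1, 15: 1, 18: 1}
Mode: [9]

Mean=157/12, Median=27/2, Mode=9


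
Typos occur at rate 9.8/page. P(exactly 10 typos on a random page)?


Poisson(λ=9.8): P(X=10) = e^(-λ)×λ^k/k!
= e^(-9.8) × 9.8^10 / 10!
≈ 5.545159943e-05 × 8170728068.88 / 3628800 ≈ 0.124857

P(X=10) ≈ 0.124857 ≈ 12.49%


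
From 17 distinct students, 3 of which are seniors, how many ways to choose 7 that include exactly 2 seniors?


Choose 2 of the 3 seniors and 5 of the other 14 students:
C(3,2)×C(14,5) = 3×2002 = 6006

6006


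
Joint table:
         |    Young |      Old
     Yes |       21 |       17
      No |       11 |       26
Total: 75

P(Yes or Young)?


P(Yes∨Young) = P(Yes) + P(Young) - P(Yes∧Young)
= (38 + 32 - 21)/75 = 49/75

P = 49/75 ≈ 65.33%


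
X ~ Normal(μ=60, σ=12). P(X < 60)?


z = (60-60)/12 = 0.0
P(Z < 0.0) = 0.5000

P(X < 60) ≈ 0.5000


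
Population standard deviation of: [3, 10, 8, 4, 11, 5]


Mean = 41/6
  (3-41/6)²=529/36
  (10-41/6)²=361/36
  (8-41/6)²=49/36
  (4-41/6)²=289/36
  (11-41/6)²=625/36
  (5-41/6)²=121/36
Σ(x-μ)² = 329/6
σ² = (329/6)/6 = 329/36

σ = √(329/36) ≈ 3.0231


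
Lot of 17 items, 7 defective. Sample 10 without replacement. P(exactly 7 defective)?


Hypergeometric: C(7,7)×C(10,3)/C(17,10)
= 1×120/19448 = 15/2431

P(X=7) = 15/2431 ≈ 0.62%


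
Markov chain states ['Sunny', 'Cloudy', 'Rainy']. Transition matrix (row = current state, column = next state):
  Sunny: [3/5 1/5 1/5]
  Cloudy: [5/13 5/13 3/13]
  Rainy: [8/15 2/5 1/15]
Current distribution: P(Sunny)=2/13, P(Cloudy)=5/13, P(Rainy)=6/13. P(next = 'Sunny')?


P(next=Sunny) = Σᵢ P(now=i)×P(i→Sunny)
= 2/13×3/5 + 5/13×5/13 + 6/13×8/15
= 6/65 + 25/169 + 16/65 = 411/845

P = 411/845 ≈ 0.4864


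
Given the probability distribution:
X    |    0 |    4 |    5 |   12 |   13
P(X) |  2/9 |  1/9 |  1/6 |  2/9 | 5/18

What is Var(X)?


E[X] = 68/9
E[X²] = 764/9
Var(X) = E[X²] - (E[X])² = 764/9 - 4624/81 = 2252/81

Var(X) = 2252/81 ≈ 27.8025


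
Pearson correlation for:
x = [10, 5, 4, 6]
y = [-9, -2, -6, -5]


n=4, Σx=25, Σy=-22, Σxy=-154, Σx²=177, Σy²=146
r = (4×(-154) - 25×(-22))/√((4×177 - 25²)(4×146 - (-22)²))
= -66/√(83×100) = -66/√8300 ≈ -66/91.1043 ≈ -0.7244

r ≈ -0.7244


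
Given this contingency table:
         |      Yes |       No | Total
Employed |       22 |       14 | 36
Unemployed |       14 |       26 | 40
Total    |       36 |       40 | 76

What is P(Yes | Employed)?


P(Yes | Employed) = 22/(22+14) = 22/36 = 11/18

P(Yes|Employed) = 11/18 ≈ 61.11%


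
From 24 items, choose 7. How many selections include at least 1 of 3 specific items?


Complement: C(24,7) - C(21,7) = 346104 - 116280 = 229824

229824


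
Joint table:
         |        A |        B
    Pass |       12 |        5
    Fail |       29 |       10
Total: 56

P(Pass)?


P(Pass) = (12+5)/56 = 17/56

P(Pass) = 17/56 ≈ 30.36%


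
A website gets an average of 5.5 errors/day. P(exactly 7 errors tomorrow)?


Poisson(λ=5.5): P(X=7) = e^(-λ)×λ^k/k!
= e^(-5.5) × 5.5^7 / 7!
≈ 0.004086771438 × 152243.523438 / 5040 ≈ 0.123449

P(X=7) ≈ 0.123449 ≈ 12.34%


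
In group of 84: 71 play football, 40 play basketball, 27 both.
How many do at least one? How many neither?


|A∪B| = 71+40-27 = 84
Neither = 84-84 = 0

At least one: 84; Neither: 0


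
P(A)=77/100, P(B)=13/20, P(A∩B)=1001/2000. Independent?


P(A)×P(B) = 1001/2000
P(A∩B) = 1001/2000
Equal ✓ → Independent

Yes, independent


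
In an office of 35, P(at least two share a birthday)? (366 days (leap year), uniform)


P(all different) = Π(366-i)/366 for i=0..34
= 0.186502
P(match) = 1 - 0.186502 = 0.813498

P ≈ 0.8135 ≈ 81.35%


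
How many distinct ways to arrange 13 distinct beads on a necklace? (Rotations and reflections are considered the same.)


Free circular arrangements: rotations and reflections both identified.
(n-1)!/2 = 12!/2 = 479001600/2 = 239500800

239500800


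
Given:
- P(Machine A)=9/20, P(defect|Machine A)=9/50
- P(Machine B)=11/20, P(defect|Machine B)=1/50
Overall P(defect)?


P(B) = Σ P(B|Aᵢ)×P(Aᵢ)
  9/50×9/20 = 81/1000
  1/50×11/20 = 11/1000
Sum = 23/250

P(defect) = 23/250 ≈ 9.20%


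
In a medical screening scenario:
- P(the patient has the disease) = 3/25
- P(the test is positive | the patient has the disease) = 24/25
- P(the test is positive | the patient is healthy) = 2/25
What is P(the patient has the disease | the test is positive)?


Using Bayes' theorem:
P(A|B) = P(B|A)·P(A) / P(B)

P(the test is positive) = 24/25 × 3/25 + 2/25 × 22/25
= 72/625 + 44/625 = 116/625

P(the patient has the disease|the test is positive) = (72/625) / (116/625) = 18/29

P(the patient has the disease|the test is positive) = 18/29 ≈ 62.07%


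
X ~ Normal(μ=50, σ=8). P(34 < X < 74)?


z₁=(34-50)/8=-2.0, z₂=(74-50)/8=3.0
P = Φ(3.0) - Φ(-2.0) = 0.998650 - 0.022750 = 0.975900 ≈ 0.9759

P(34 < X < 74) ≈ 0.9759


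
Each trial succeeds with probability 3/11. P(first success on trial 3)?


Geometric: P(X=3) = (1-p)^(k-1)×p = (8/11)^2×3/11 = 192/1331

P(X=3) = 192/1331 ≈ 14.43%


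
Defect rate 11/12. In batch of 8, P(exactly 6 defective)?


Binomial: P(X=6) = C(8,6)×p^6×(1-p)^2
= 28 × 1771561/2985984 × 1/144 = 12400927/107495424

P(X=6) = 12400927/107495424 ≈ 11.54%


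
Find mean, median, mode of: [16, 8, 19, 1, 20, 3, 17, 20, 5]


Sorted: [1, 3, 5, 8, 16, 17, 19, 20, 20]
Mean = 109/9
Median = 16
Freq: {16: 1, 8: 1, 19: 1, 1: 1, 20: 2, 3: 1, 17: 1, 5: 1}
Mode: [20]

Mean=109/9, Median=16, Mode=20


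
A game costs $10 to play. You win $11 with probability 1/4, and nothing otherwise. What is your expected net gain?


E[gain] = (11-10)×1/4 + (-10)×3/4
= 1/4 - 15/2 = -29/4

Expected net gain = $-29/4 ≈ $-7.25


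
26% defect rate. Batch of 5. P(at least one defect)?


P(all good) = (37/50)^5 = 69343957/312500000
P(≥1 defect) = 243156043/312500000

P = 243156043/312500000 ≈ 77.81%


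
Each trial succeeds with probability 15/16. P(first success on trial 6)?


Geometric: P(X=6) = (1-p)^(k-1)×p = (1/16)^5×15/16 = 15/16777216

P(X=6) = 15/16777216 ≈ 0.00%


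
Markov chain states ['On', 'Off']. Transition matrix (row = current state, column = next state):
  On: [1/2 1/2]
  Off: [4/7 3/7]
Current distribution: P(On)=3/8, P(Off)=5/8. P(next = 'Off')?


P(next=Off) = Σᵢ P(now=i)×P(i→Off)
= 3/8×1/2 + 5/8×3/7
= 3/16 + 15/56 = 51/112

P = 51/112 ≈ 0.4554


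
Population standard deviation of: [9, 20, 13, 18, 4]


Mean = 64/5
  (9-64/5)²=361/25
  (20-64/5)²=1296/25
  (13-64/5)²=1/25
  (18-64/5)²=676/25
  (4-64/5)²=1936/25
Σ(x-μ)² = 854/5
σ² = (854/5)/5 = 854/25

σ = √(854/25) ≈ 5.8447


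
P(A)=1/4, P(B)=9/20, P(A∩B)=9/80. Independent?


P(A)×P(B) = 9/80
P(A∩B) = 9/80
Equal ✓ → Independent

Yes, independent


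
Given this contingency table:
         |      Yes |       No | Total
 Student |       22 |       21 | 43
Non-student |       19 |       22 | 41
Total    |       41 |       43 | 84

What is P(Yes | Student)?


P(Yes | Student) = 22/(22+21) = 22/43

P(Yes|Student) = 22/43 ≈ 51.16%


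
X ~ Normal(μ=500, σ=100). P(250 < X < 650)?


z₁=(250-500)/100=-2.5, z₂=(650-500)/100=1.5
P = Φ(1.5) - Φ(-2.5) = 0.933193 - 0.006210 = 0.926983 ≈ 0.9270

P(250 < X < 650) ≈ 0.9270


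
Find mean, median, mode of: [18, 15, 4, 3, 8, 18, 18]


Sorted: [3, 4, 8, 15, 18, 18, 18]
Mean = 84/7 = 12
Median = 15
Freq: {18: 3, 15: 1, 4: 1, 3: 1, 8: 1}
Mode: [18]

Mean=12, Median=15, Mode=18


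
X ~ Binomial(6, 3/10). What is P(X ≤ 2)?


P(X ≤ 2) = Σ P(X=i) for i=0..2
P(X=0) = 117649/1000000
P(X=1) = 151263/500000
P(X=2) = 64827/200000
Sum = 74431/100000

P(X ≤ 2) = 74431/100000 ≈ 74.43%


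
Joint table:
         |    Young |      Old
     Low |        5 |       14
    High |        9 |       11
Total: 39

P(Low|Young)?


P(Low|Young) = 5/(5+9) = 5/14

P = 5/14 ≈ 35.71%


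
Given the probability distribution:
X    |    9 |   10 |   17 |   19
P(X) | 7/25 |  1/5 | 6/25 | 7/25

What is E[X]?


E[X] = Σ x·P(X=x)
= (9)×(7/25) + (10)×(1/5) + (17)×(6/25) + (19)×(7/25)
= 348/25

E[X] = 348/25


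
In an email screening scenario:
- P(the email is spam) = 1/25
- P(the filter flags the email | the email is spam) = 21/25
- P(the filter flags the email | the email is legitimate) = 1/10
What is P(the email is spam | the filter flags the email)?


Using Bayes' theorem:
P(A|B) = P(B|A)·P(A) / P(B)

P(the filter flags the email) = 21/25 × 1/25 + 1/10 × 24/25
= 21/625 + 12/125 = 81/625

P(the email is spam|the filter flags the email) = (21/625) / (81/625) = 7/27

P(the email is spam|the filter flags the email) = 7/27 ≈ 25.93%


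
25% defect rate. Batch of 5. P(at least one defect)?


P(all good) = (3/4)^5 = 243/1024
P(≥1 defect) = 781/1024

P = 781/1024 ≈ 76.27%


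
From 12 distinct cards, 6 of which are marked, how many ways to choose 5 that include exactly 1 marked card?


Choose 1 of the 6 marked cards and 4 of the other 6 cards:
C(6,1)×C(6,4) = 6×15 = 90

90


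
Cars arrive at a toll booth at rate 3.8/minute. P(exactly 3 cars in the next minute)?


Poisson(λ=3.8): P(X=3) = e^(-λ)×λ^k/k!
= e^(-3.8) × 3.8^3 / 3!
≈ 0.02237077186 × 54.872 / 6 ≈ 0.204588

P(X=3) ≈ 0.204588 ≈ 20.46%


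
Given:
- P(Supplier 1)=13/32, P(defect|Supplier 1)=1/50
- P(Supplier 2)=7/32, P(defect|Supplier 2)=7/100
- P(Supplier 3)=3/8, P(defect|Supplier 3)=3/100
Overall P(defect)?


P(B) = Σ P(B|Aᵢ)×P(Aᵢ)
  1/50×13/32 = 13/1600
  7/100×7/32 = 49/3200
  3/100×3/8 = 9/800
Sum = 111/3200

P(defect) = 111/3200 ≈ 3.47%


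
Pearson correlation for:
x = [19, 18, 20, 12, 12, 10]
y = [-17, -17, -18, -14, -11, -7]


n=6, Σx=91, Σy=-84, Σxy=-1359, Σx²=1473, Σy²=1268
r = (6×(-1359) - 91×(-84))/√((6×1473 - 91²)(6×1268 - (-84)²))
= -510/√(557×552) = -510/√307464 ≈ -510/554.4944 ≈ -0.9198

r ≈ -0.9198


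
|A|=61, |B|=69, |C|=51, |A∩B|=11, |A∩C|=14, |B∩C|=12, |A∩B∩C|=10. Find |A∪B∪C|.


|A∪B∪C| = 61+69+51-11-14-12+10 = 154

|A∪B∪C| = 154


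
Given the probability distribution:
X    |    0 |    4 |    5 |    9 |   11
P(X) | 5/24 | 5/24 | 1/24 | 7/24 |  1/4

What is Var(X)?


E[X] = 77/12
E[X²] = 233/4
Var(X) = E[X²] - (E[X])² = 233/4 - 5929/144 = 2459/144

Var(X) = 2459/144 ≈ 17.0764


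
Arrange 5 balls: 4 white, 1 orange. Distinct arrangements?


5!/(4!×1!) = 5

5


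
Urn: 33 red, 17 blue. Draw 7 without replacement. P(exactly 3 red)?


Hypergeometric: C(33,3)×C(17,4)/C(50,7)
= 5456×2380/99884400 = 2108/16215

P(X=3) = 2108/16215 ≈ 13.00%


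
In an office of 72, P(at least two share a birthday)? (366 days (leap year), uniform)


P(all different) = Π(366-i)/366 for i=0..71
= 0.000559
P(match) = 1 - 0.000559 = 0.999441

P ≈ 0.9994 ≈ 99.94%


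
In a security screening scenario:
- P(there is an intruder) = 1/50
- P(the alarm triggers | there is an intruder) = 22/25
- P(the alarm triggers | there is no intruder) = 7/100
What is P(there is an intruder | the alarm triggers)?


Using Bayes' theorem:
P(A|B) = P(B|A)·P(A) / P(B)

P(the alarm triggers) = 22/25 × 1/50 + 7/100 × 49/50
= 11/625 + 343/5000 = 431/5000

P(there is an intruder|the alarm triggers) = (11/625) / (431/5000) = 88/431

P(there is an intruder|the alarm triggers) = 88/431 ≈ 20.42%


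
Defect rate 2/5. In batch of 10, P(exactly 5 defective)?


Binomial: P(X=5) = C(10,5)×p^5×(1-p)^5
= 252 × 32/3125 × 243/3125 = 1959552/9765625

P(X=5) = 1959552/9765625 ≈ 20.07%


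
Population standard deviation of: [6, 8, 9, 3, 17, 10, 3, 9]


Mean = 65/8
  (6-65/8)²=289/64
  (8-65/8)²=1/64
  (9-65/8)²=49/64
  (3-65/8)²=1681/64
  (17-65/8)²=5041/64
  (10-65/8)²=225/64
  (3-65/8)²=1681/64
  (9-65/8)²=49/64
Σ(x-μ)² = 1127/8
σ² = (1127/8)/8 = 1127/64

σ = √(1127/64) ≈ 4.1964


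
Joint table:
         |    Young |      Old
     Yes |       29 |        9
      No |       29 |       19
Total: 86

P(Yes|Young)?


P(Yes|Young) = 29/(29+29) = 29/58 = 1/2

P = 1/2 ≈ 50.00%


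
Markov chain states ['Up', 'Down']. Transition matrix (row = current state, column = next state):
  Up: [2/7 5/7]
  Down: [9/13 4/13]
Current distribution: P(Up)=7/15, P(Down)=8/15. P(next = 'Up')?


P(next=Up) = Σᵢ P(now=i)×P(i→Up)
= 7/15×2/7 + 8/15×9/13
= 2/15 + 24/65 = 98/195

P = 98/195 ≈ 0.5026


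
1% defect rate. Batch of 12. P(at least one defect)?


P(all good) = (99/100)^12 = 886384871716129280658801/1000000000000000000000000
P(≥1 defect) = 113615128283870719341199/1000000000000000000000000

P = 113615128283870719341199/1000000000000000000000000 ≈ 11.36%


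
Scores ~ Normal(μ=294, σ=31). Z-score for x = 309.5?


z = (x - μ)/σ = (309.5 - 294)/31 = 0.5

z = 0.5


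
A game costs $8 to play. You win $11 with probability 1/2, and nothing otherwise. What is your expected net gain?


E[gain] = (11-8)×1/2 + (-8)×1/2
= 3/2 - 4 = -5/2

Expected net gain = $-5/2 ≈ $-2.50


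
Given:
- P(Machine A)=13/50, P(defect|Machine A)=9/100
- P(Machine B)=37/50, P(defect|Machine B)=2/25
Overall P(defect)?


P(B) = Σ P(B|Aᵢ)×P(Aᵢ)
  9/100×13/50 = 117/5000
  2/25×37/50 = 37/625
Sum = 413/5000

P(defect) = 413/5000 ≈ 8.26%


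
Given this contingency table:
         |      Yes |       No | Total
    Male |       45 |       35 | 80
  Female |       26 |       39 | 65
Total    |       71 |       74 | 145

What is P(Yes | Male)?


P(Yes | Male) = 45/(45+35) = 45/80 = 9/16

P(Yes|Male) = 9/16 ≈ 56.25%


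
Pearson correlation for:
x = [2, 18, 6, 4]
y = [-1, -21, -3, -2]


n=4, Σx=30, Σy=-27, Σxy=-406, Σx²=380, Σy²=455
r = (4×(-406) - 30×(-27))/√((4×380 - 30²)(4×455 - (-27)²))
= -814/√(620×1091) = -814/√676420 ≈ -814/822.4476 ≈ -0.9897

r ≈ -0.9897


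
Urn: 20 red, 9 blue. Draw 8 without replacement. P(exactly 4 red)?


Hypergeometric: C(20,4)×C(9,4)/C(29,8)
= 4845×126/4292145 = 13566/95381

P(X=4) = 13566/95381 ≈ 14.22%


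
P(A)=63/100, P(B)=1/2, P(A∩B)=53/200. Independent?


P(A)×P(B) = 63/200
P(A∩B) = 53/200
Not equal → NOT independent

No, not independent


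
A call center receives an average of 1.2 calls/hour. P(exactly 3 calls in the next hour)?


Poisson(λ=1.2): P(X=3) = e^(-λ)×λ^k/k!
= e^(-1.2) × 1.2^3 / 3!
≈ 0.3011942119 × 1.728 / 6 ≈ 0.086744

P(X=3) ≈ 0.086744 ≈ 8.67%


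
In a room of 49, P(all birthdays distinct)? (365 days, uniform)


P(all different) = Π(365-i)/365 for i=0..48
= (365/365)×(364/365)×...×(317/365)
= 0.034220

P ≈ 0.0342 ≈ 3.42%


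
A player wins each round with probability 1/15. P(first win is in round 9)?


Geometric: P(X=9) = (1-p)^(k-1)×p = (14/15)^8×1/15 = 1475789056/38443359375

P(X=9) = 1475789056/38443359375 ≈ 3.84%


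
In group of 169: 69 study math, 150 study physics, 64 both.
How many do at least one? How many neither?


|A∪B| = 69+150-64 = 155
Neither = 169-155 = 14

At least one: 155; Neither: 14


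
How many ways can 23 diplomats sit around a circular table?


Circular arrangements of 23 distinct objects: fix one position to break rotational symmetry.
(n-1)! = 22! = 1124000727777607680000

1124000727777607680000


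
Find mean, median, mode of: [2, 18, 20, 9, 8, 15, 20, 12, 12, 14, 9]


Sorted: [2, 8, 9, 9, 12, 12, 14, 15, 18, 20, 20]
Mean = 139/11
Median = 12
Freq: {2: 1, 18: 1, 20: 2, 9: 2, 8: 1, 15: 1, 12: 2, 14: 1}
Mode: [9, 12, 20]

Mean=139/11, Median=12, Mode=[9, 12, 20]


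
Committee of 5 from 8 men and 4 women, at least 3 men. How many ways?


Count by #men:
  3M,2W: C(8,3)×C(4,2)=336
  4M,1W: C(8,4)×C(4,1)=280
  5M,0W: C(8,5)×C(4,0)=56
Total = 672

672
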